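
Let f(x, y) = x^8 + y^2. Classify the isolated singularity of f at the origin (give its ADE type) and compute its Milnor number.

The Hessian of f at 0 has rank 1. Corank 1: A-series; mu = 7 gives A_7.

Type A7, Milnor number mu = 7.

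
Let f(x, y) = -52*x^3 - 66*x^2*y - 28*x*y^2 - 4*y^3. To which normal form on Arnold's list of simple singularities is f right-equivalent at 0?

The Hessian of f at 0 has rank 0. Corank 2; j^3 = -2*(2*x + y)*(13*x^2 + 10*x*y + 2*y^2) splits into three distinct lines over C (the quadratic factor has nonzero discriminant), so D_4.

D4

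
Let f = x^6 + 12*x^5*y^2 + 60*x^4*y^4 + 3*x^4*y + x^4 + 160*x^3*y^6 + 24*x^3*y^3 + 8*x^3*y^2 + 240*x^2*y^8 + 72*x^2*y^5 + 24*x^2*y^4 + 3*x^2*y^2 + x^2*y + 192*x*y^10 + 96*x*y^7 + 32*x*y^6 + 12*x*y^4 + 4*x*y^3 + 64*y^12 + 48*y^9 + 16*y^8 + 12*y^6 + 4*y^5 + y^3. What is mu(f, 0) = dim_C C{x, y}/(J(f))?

4

The Hessian of f at 0 is [[0, 0], [0, 0]] with rank 0, so corank 2. A Groebner basis of the Jacobian ideal J(f) in C{x,y} is {y^3, x^2 + 3*y^2, x*y}; counting standard monomials gives mu = 4. Corank 2; j^3 = y*(x^2 + y^2) splits into three distinct lines over C (the quadratic factor has nonzero discriminant), so D_4.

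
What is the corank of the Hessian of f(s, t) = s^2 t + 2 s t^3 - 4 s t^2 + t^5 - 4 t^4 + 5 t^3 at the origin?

2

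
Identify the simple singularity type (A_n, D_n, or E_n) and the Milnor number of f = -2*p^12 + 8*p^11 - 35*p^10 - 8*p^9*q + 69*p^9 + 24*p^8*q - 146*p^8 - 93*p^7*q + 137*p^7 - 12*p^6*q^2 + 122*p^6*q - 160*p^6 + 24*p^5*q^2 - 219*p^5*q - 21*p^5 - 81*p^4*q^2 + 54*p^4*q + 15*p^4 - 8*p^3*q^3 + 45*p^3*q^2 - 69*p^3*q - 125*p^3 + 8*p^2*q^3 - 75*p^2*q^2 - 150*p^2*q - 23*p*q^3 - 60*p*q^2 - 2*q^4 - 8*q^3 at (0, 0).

Type E_7, Milnor number mu = 7.

The Hessian of f at 0 has rank 0. Corank 2; j^3 = -(5*p + 2*q)^3 is a perfect cube, so E-series; the 4-jet and mu = 7 give E_7.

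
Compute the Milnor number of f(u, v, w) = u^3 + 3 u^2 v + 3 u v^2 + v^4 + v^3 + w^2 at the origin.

6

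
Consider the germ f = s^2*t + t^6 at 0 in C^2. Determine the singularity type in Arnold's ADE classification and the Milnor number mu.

Type D_7, Milnor number mu = 7.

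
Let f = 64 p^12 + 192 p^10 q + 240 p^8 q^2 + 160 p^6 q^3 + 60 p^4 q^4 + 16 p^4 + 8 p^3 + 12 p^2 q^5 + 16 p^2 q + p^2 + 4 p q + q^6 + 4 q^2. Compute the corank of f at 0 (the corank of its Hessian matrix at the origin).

1

Hessian at 0 has rank 1.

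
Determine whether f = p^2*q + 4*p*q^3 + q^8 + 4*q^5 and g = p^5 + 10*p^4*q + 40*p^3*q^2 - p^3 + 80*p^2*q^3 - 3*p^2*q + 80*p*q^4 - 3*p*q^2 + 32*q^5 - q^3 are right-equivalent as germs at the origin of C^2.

The Hessian of f at 0 has rank 0. Corank 2; j^3 = p^2*q has shape L^2 M (L != M), so D-series; mu = 9 gives D_9. The Hessian of g at 0 has rank 0. Corank 2; j^3 = -(p + q)^3 is a perfect cube, so E-series; the 5-jet and mu = 8 give E_8. f is D_9 but g is E_8, hence not right-equivalent.

No.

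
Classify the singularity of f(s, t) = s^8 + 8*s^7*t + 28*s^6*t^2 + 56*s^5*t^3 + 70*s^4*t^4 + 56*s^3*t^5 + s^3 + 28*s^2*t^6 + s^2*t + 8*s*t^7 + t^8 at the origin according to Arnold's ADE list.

D9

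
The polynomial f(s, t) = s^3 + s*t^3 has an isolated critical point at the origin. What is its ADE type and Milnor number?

The Hessian of f at 0 is [[0, 0], [0, 0]] with rank 0, so corank 2. A Groebner basis of the Jacobian ideal J(f) in C{s,t} is {s^3, s*t^2, 3*s^2 + t^3}; counting standard monomials gives mu = 7. Corank 2; j^3 = s^3 is a perfect cube, so E-series; the 4-jet and mu = 7 give E_7.

Type E7, Milnor number mu = 7.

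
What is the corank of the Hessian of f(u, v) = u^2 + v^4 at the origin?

1

Hessian at 0 has rank 1.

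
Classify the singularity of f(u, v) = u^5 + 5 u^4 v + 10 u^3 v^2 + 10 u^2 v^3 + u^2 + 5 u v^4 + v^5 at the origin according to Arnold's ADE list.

The Hessian of f at 0 has rank 1. Corank 1: A-series; mu = 4 gives A_4.

A_4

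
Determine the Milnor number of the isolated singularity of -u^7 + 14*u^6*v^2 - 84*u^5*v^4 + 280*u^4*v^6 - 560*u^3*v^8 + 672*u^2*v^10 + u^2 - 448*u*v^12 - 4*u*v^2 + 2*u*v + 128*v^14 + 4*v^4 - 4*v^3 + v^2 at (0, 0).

6

The Hessian of f at 0 has rank 1. Corank 1: A-series; mu = 6 gives A_6.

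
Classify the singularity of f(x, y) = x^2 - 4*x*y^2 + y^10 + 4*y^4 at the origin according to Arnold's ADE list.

A_{9}

The Hessian of f at 0 has rank 1. Corank 1: A-series; mu = 9 gives A_9.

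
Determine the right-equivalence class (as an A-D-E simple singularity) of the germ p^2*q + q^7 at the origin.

D8

The Hessian of f at 0 has rank 0. Corank 2; j^3 = p^2*q has shape L^2 M (L != M), so D-series; mu = 8 gives D_8.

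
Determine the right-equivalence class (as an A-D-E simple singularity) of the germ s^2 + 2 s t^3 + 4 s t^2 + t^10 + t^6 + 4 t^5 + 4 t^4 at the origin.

The Hessian of f at 0 is [[2, 0], [0, 0]] with rank 1, so corank 1. A Groebner basis of the Jacobian ideal J(f) in C{s,t} is {s^4 + 8*s^3/3 + 32*s^2*t - 320*s^2/3 - 896*s*t^2/3 + 512*s*t/3 - 1024*s/3 - 2048*t^2/3, s^3*t - 2*s^3 - 16*s^2*t + 48*s^2 + 128*s*t^2 - 64*s*t + 128*s + 256*t^2, s^3/6 + s^2*t^2 - 2*s^2*t + 16*s^2/3 + 40*s*t^2/3 - 16*s*t/3 + 32*s/3 + 64*t^2/3, s + t^3 + 2*t^2}; counting standard monomials gives mu = 9. Corank 1: A-series; mu = 9 gives A_9.

A_{9}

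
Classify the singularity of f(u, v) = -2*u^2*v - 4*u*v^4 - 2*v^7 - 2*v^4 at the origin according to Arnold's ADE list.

The Hessian of f at 0 is [[0, 0], [0, 0]] with rank 0, so corank 2. A Groebner basis of the Jacobian ideal J(f) in C{u,v} is {u^3, u^2/4 + v^3, u*v}; counting standard monomials gives mu = 5. Corank 2; j^3 = -2*u^2*v has shape L^2 M (L != M), so D-series; mu = 5 gives D_5.

D_5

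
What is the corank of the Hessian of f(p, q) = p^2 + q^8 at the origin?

1

The Hessian at 0 is [[2, 0], [0, 0]] of rank 1; hence corank 1.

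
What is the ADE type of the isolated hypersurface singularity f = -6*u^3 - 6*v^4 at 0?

The Hessian of f at 0 has rank 0. Corank 2; j^3 = -6*u^3 is a perfect cube, so E-series; the 4-jet and mu = 6 give E_6.

E_6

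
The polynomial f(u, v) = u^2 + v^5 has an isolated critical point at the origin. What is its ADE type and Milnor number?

Type A4, Milnor number mu = 4.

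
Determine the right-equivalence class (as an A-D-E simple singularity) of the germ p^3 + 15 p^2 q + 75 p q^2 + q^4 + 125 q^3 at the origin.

E6

The Hessian of f at 0 has rank 0. Corank 2; j^3 = (p + 5*q)^3 is a perfect cube, so E-series; the 4-jet and mu = 6 give E_6.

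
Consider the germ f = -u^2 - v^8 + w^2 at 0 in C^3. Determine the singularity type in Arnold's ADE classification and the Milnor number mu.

The Hessian of f at 0 has rank 2. Corank 1: A-series; mu = 7 gives A_7.

Type A_{7}, Milnor number mu = 7.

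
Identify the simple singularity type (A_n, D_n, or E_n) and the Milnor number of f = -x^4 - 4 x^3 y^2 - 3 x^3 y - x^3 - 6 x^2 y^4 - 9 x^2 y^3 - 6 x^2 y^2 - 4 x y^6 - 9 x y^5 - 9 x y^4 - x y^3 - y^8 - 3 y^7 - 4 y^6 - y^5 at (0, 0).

The Hessian of f at 0 is [[0, 0], [0, 0]] with rank 0, so corank 2. A Groebner basis of the Jacobian ideal J(f) in C{x,y} is {3*x^2/2 + y^4 + y^3/2, x^3, x^2*y - x^2/2 - y^3/6, -x^2/2 + x*y^2 - y^3/6}; counting standard monomials gives mu = 7. Corank 2; j^3 = -x^3 is a perfect cube, so E-series; the 4-jet and mu = 7 give E_7.

Type E_7, Milnor number mu = 7.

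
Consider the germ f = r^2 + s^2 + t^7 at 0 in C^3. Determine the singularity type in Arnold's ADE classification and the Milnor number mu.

The Hessian of f at 0 has rank 2. Corank 1: A-series; mu = 6 gives A_6.

Type A6, Milnor number mu = 6.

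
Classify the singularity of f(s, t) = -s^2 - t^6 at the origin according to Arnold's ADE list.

A_5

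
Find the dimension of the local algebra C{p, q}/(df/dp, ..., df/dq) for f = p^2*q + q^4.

5

The Hessian of f at 0 is [[0, 0], [0, 0]] with rank 0, so corank 2. A Groebner basis of the Jacobian ideal J(f) in C{p,q} is {p^3, p^2/4 + q^3, p*q}; counting standard monomials gives mu = 5. Corank 2; j^3 = p^2*q has shape L^2 M (L != M), so D-series; mu = 5 gives D_5.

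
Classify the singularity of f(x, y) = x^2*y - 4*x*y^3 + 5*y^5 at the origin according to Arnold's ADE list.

The Hessian of f at 0 is [[0, 0], [0, 0]] with rank 0, so corank 2. A Groebner basis of the Jacobian ideal J(f) in C{x,y} is {x^3, x^2*y, 2*x^2 + x*y^2, -x*y/2 + y^3}; counting standard monomials gives mu = 6. Corank 2; j^3 = x^2*y has shape L^2 M (L != M), so D-series; mu = 6 gives D_6.

D_6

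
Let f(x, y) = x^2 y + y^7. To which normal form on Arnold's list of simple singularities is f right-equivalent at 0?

The Hessian of f at 0 has rank 0. Corank 2; j^3 = x^2*y has shape L^2 M (L != M), so D-series; mu = 8 gives D_8.

D_8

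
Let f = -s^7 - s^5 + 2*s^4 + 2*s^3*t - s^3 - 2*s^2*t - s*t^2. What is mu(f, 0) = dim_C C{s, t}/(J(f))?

The Hessian of f at 0 is [[0, 0], [0, 0]] with rank 0, so corank 2. A Groebner basis of the Jacobian ideal J(f) in C{s,t} is {-2*s^2/5 + s*t^3 + 9*s*t^2/5 - 3*s*t/5 + 8*t^3/5 - t^2/5, 17*s^2/20 - 49*s*t^2/20 + 7*s*t/5 + t^4 - 43*t^3/20 + 11*t^2/20, s^3 - s^2 - s*t, s^2*t + 7*s^2/20 + 21*s*t^2/20 + 2*s*t/5 + 7*t^3/20 + t^2/20}; counting standard monomials gives mu = 8. Corank 2; j^3 = -s*(s + t)^2 has shape L^2 M (L != M), so D-series; mu = 8 gives D_8.

8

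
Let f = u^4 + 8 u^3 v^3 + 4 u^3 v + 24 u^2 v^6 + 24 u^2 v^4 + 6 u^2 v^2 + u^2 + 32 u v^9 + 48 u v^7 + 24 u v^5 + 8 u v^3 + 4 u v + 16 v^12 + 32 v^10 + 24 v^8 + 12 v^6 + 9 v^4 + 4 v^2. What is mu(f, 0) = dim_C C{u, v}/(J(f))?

3

The Hessian of f at 0 has rank 1. Corank 1: A-series; mu = 3 gives A_3.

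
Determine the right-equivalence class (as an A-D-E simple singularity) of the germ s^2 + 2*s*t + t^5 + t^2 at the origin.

A4

The Hessian of f at 0 has rank 1. Corank 1: A-series; mu = 4 gives A_4.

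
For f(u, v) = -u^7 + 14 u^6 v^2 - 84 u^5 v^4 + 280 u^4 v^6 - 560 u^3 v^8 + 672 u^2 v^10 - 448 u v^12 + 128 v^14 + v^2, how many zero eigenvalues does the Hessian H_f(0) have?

1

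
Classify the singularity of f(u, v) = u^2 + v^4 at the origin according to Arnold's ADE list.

A_3

The Hessian of f at 0 is [[2, 0], [0, 0]] with rank 1, so corank 1. A Groebner basis of the Jacobian ideal J(f) in C{u,v} is {v^3, u}; counting standard monomials gives mu = 3. Corank 1: A-series; mu = 3 gives A_3.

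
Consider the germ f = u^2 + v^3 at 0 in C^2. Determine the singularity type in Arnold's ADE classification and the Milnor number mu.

The Hessian of f at 0 has rank 1. Corank 1: A-series; mu = 2 gives A_2.

Type A2, Milnor number mu = 2.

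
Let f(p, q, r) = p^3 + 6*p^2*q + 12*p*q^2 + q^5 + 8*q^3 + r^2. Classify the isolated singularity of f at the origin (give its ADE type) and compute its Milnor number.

Type E_8, Milnor number mu = 8.

The Hessian of f at 0 has rank 1. Corank 2; j^3 = (p + 2*q)^3 is a perfect cube, so E-series; the 5-jet and mu = 8 give E_8.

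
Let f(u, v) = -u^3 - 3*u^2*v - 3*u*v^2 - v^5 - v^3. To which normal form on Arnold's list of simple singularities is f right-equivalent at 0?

E_8

The Hessian of f at 0 is [[0, 0], [0, 0]] with rank 0, so corank 2. A Groebner basis of the Jacobian ideal J(f) in C{u,v} is {v^4, u^2 + 2*u*v + v^2}; counting standard monomials gives mu = 8. Corank 2; j^3 = -(u + v)^3 is a perfect cube, so E-series; the 5-jet and mu = 8 give E_8.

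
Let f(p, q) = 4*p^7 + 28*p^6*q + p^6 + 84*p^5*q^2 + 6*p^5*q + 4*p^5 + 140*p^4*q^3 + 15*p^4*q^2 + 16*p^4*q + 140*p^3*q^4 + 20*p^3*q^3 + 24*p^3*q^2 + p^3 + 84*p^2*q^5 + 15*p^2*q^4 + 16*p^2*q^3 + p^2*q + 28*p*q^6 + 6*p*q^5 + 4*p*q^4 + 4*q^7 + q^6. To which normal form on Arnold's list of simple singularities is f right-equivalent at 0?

D_7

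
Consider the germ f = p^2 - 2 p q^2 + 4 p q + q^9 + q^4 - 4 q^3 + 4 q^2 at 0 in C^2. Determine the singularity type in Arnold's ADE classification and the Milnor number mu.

Type A_8, Milnor number mu = 8.

The Hessian of f at 0 is [[2, 4], [4, 8]] with rank 1, so corank 1. A Groebner basis of the Jacobian ideal J(f) in C{p,q} is {p^4 + 8*p^3*q + 24*p^3 + 80*p^2*q + 80*p^2 + 192*p*q + 64*p + 128*q, -p + q^2 - 2*q}; counting standard monomials gives mu = 8. Corank 1: A-series; mu = 8 gives A_8.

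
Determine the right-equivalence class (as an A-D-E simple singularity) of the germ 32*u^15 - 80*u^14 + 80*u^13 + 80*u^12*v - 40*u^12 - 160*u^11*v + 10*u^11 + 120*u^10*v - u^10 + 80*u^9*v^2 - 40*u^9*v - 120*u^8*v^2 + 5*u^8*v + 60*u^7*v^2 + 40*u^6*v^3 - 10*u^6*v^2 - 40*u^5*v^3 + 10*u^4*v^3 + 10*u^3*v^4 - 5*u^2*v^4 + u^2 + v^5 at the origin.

The Hessian of f at 0 has rank 1. Corank 1: A-series; mu = 4 gives A_4.

A_{4}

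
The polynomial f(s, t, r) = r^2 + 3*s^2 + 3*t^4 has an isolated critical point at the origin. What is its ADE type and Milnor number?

Type A_{3}, Milnor number mu = 3.

The Hessian of f at 0 is [[6, 0, 0], [0, 0, 0], [0, 0, 2]] with rank 2, so corank 1. A Groebner basis of the Jacobian ideal J(f) in C{s,t,r} is {t^3, s, r}; counting standard monomials gives mu = 3. Corank 1: A-series; mu = 3 gives A_3.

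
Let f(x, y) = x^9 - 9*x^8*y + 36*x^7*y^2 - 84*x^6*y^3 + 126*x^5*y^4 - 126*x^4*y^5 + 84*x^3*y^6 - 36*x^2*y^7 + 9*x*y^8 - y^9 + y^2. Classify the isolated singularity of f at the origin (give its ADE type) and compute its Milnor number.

Type A_8, Milnor number mu = 8.

The Hessian of f at 0 has rank 1. Corank 1: A-series; mu = 8 gives A_8.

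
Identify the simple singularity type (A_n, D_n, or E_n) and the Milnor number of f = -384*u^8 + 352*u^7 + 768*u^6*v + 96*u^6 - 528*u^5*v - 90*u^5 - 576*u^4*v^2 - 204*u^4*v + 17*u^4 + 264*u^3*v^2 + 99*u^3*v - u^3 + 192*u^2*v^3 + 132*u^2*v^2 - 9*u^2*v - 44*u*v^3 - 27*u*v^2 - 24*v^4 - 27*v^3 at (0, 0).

Type E_7, Milnor number mu = 7.

The Hessian of f at 0 is [[0, 0], [0, 0]] with rank 0, so corank 2. A Groebner basis of the Jacobian ideal J(f) in C{u,v} is {-3*u^2/8837 - 18*u*v/8837 + v^4 + v^3/8837 - 27*v^2/8837, u^3 - 4419*u^2/8837 - 26514*u*v/8837 + 240072*v^3/8837 - 39771*v^2/8837, u^2*v + 983*u^2/8837 + 5898*u*v/8837 - 239582*v^3/26511 + 8847*v^2/8837, -164*u^2/8837 + u*v^2 - 984*u*v/8837 + 79697*v^3/26511 - 1476*v^2/8837}; counting standard monomials gives mu = 7. Corank 2; j^3 = -(u + 3*v)^3 is a perfect cube, so E-series; the 4-jet and mu = 7 give E_7.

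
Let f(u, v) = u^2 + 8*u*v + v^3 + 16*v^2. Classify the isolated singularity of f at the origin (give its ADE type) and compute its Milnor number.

The Hessian of f at 0 has rank 1. Corank 1: A-series; mu = 2 gives A_2.

Type A_{2}, Milnor number mu = 2.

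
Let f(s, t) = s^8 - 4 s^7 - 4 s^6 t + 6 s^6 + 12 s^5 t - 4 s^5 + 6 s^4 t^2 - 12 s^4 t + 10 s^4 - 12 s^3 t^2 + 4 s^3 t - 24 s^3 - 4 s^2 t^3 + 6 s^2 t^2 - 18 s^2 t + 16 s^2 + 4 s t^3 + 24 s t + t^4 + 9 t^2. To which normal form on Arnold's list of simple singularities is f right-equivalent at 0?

A_{3}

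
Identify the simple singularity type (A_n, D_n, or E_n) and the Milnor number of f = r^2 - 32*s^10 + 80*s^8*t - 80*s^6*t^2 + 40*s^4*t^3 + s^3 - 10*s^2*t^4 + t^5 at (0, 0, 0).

Type E_{8}, Milnor number mu = 8.

The Hessian of f at 0 is [[0, 0, 0], [0, 0, 0], [0, 0, 2]] with rank 1, so corank 2. A Groebner basis of the Jacobian ideal J(f) in C{s,t,r} is {t^4, s^2, r}; counting standard monomials gives mu = 8. Corank 2; j^3 = s^3 is a perfect cube, so E-series; the 5-jet and mu = 8 give E_8.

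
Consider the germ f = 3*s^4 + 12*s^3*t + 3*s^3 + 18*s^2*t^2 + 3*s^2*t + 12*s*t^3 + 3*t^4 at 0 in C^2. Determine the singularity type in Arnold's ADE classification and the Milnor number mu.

Type D5, Milnor number mu = 5.

The Hessian of f at 0 has rank 0. Corank 2; j^3 = 3*s^2*(s + t) has shape L^2 M (L != M), so D-series; mu = 5 gives D_5.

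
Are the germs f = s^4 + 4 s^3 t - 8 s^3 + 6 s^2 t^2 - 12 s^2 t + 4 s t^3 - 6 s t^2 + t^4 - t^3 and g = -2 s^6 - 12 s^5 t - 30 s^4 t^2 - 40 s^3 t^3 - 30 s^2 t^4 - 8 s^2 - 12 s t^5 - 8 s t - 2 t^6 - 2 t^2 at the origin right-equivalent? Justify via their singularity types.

The Hessian of f at 0 has rank 0. Corank 2; j^3 = -(2*s + t)^3 is a perfect cube, so E-series; the 4-jet and mu = 6 give E_6. The Hessian of g at 0 has rank 1. Corank 1: A-series; mu = 5 gives A_5. f is E_6 but g is A_5, hence not right-equivalent.

No.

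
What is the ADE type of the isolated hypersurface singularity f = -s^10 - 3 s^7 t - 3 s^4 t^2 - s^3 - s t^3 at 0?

E_{7}

The Hessian of f at 0 has rank 0. Corank 2; j^3 = -s^3 is a perfect cube, so E-series; the 4-jet and mu = 7 give E_7.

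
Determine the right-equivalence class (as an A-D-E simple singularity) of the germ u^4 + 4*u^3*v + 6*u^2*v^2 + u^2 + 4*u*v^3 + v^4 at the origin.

The Hessian of f at 0 has rank 1. Corank 1: A-series; mu = 3 gives A_3.

A_3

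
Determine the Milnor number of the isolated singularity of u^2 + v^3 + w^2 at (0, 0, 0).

The Hessian of f at 0 is [[2, 0, 0], [0, 0, 0], [0, 0, 2]] with rank 2, so corank 1. A Groebner basis of the Jacobian ideal J(f) in C{u,v,w} is {v^2, u, w}; counting standard monomials gives mu = 2. Corank 1: A-series; mu = 2 gives A_2.

2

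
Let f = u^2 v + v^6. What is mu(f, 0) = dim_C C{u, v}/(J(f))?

7

The Hessian of f at 0 has rank 0. Corank 2; j^3 = u^2*v has shape L^2 M (L != M), so D-series; mu = 7 gives D_7.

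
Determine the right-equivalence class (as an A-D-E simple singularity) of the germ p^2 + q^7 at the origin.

A6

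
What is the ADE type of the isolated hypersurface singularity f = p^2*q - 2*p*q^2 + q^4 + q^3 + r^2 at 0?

D_{5}

The Hessian of f at 0 is [[0, 0, 0], [0, 0, 0], [0, 0, 2]] with rank 1, so corank 2. A Groebner basis of the Jacobian ideal J(f) in C{p,q,r} is {p^3 + p^2/4 - q^2/4, p^2/4 + q^3 - q^2/4, p*q - q^2, r}; counting standard monomials gives mu = 5. Corank 2; j^3 = q*(p - q)^2 has shape L^2 M (L != M), so D-series; mu = 5 gives D_5.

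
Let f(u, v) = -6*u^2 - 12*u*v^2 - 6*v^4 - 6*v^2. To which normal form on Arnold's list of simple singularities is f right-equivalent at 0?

The Hessian of f at 0 is [[-12, 0], [0, -12]] with rank 2, so corank 0. A Groebner basis of the Jacobian ideal J(f) in C{u,v} is {u, v}; counting standard monomials gives mu = 1. Corank 0: nondegenerate Morse point, so A_1.

A_{1}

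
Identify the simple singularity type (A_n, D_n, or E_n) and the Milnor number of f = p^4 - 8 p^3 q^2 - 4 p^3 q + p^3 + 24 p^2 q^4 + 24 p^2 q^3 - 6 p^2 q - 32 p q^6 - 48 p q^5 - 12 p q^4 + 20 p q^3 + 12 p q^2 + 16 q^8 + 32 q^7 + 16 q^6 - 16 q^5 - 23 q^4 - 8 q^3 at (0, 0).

Type E_{6}, Milnor number mu = 6.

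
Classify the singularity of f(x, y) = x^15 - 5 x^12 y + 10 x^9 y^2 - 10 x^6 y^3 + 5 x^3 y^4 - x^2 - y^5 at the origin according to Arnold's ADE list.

A4

The Hessian of f at 0 has rank 1. Corank 1: A-series; mu = 4 gives A_4.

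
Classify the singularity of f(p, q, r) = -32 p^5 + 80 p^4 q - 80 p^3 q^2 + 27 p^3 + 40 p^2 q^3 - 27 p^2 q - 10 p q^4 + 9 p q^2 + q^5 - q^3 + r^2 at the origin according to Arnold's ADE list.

E8

The Hessian of f at 0 has rank 1. Corank 2; j^3 = (3*p - q)^3 is a perfect cube, so E-series; the 5-jet and mu = 8 give E_8.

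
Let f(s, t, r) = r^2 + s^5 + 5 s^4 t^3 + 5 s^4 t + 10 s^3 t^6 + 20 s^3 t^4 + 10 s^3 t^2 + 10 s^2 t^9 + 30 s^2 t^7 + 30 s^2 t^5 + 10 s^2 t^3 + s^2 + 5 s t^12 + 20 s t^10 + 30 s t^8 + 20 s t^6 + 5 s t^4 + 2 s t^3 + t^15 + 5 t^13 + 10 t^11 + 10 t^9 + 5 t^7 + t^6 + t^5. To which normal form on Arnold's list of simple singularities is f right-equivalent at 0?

A4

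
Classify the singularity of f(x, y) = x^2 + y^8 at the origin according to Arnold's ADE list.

The Hessian of f at 0 has rank 1. Corank 1: A-series; mu = 7 gives A_7.

A7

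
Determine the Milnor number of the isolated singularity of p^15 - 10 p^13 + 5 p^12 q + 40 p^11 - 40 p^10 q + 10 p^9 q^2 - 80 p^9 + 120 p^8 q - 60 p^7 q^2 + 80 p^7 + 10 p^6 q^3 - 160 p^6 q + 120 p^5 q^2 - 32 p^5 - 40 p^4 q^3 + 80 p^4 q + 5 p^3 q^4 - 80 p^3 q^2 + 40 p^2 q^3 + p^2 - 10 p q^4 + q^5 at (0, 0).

The Hessian of f at 0 is [[2, 0], [0, 0]] with rank 1, so corank 1. A Groebner basis of the Jacobian ideal J(f) in C{p,q} is {q^4, p}; counting standard monomials gives mu = 4. Corank 1: A-series; mu = 4 gives A_4.

4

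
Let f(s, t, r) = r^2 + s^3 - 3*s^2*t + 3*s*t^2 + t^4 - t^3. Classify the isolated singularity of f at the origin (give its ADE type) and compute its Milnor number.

Type E_6, Milnor number mu = 6.

The Hessian of f at 0 is [[0, 0, 0], [0, 0, 0], [0, 0, 2]] with rank 1, so corank 2. A Groebner basis of the Jacobian ideal J(f) in C{s,t,r} is {t^3, s^2 - 2*s*t + t^2, r}; counting standard monomials gives mu = 6. Corank 2; j^3 = (s - t)^3 is a perfect cube, so E-series; the 4-jet and mu = 6 give E_6.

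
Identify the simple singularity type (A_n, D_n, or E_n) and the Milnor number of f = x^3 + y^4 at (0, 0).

Type E_{6}, Milnor number mu = 6.

The Hessian of f at 0 has rank 0. Corank 2; j^3 = x^3 is a perfect cube, so E-series; the 4-jet and mu = 6 give E_6.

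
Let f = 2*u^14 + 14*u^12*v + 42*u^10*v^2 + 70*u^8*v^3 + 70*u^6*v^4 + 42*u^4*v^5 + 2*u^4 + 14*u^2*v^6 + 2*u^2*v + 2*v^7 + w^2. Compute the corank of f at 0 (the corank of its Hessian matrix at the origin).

The Hessian at 0 is [[0, 0, 0], [0, 0, 0], [0, 0, 2]] of rank 1; hence corank 2.

2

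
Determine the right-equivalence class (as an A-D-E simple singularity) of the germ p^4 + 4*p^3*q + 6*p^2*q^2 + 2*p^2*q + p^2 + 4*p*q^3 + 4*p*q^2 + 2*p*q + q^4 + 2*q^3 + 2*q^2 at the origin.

A_{1}

The Hessian of f at 0 is [[2, 2], [2, 4]] with rank 2, so corank 0. A Groebner basis of the Jacobian ideal J(f) in C{p,q} is {p, q}; counting standard monomials gives mu = 1. Corank 0: nondegenerate Morse point, so A_1.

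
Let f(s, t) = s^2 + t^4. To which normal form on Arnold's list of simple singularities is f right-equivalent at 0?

A_3

The Hessian of f at 0 is [[2, 0], [0, 0]] with rank 1, so corank 1. A Groebner basis of the Jacobian ideal J(f) in C{s,t} is {t^3, s}; counting standard monomials gives mu = 3. Corank 1: A-series; mu = 3 gives A_3.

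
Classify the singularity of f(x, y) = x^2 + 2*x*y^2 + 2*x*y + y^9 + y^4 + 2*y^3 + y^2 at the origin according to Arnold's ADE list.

A_{8}

The Hessian of f at 0 is [[2, 2], [2, 2]] with rank 1, so corank 1. A Groebner basis of the Jacobian ideal J(f) in C{x,y} is {x^4 + 4*x^3*y - 6*x^3 - 10*x^2*y + 5*x^2 + 6*x*y - x - y, x + y^2 + y}; counting standard monomials gives mu = 8. Corank 1: A-series; mu = 8 gives A_8.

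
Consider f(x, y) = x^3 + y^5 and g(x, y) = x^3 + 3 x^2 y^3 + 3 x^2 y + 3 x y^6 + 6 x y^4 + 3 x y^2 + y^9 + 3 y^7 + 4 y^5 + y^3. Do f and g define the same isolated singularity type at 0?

The Hessian of f at 0 is [[0, 0], [0, 0]] with rank 0, so corank 2. A Groebner basis of the Jacobian ideal J(f) in C{x,y} is {y^4, x^2}; counting standard monomials gives mu = 8. Corank 2; j^3 = x^3 is a perfect cube, so E-series; the 5-jet and mu = 8 give E_8. The Hessian of g at 0 is [[0, 0], [0, 0]] with rank 0, so corank 2. A Groebner basis of the Jacobian ideal J(g) in C{x,y} is {x^2/2 + x*y^3 + x*y + y^2/2, y^4, x^3 - 3*x*y^2 - 2*y^3, x^2*y + 2*x*y^2 + y^3}; counting standard monomials gives mu = 8. Corank 2; j^3 = (x + y)^3 is a perfect cube, so E-series; the 5-jet and mu = 8 give E_8. Both have type E_8, hence right-equivalent.

Yes.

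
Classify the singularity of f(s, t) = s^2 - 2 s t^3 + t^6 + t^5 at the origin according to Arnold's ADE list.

A_4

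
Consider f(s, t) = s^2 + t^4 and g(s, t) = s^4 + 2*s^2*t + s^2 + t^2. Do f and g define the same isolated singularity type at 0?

No.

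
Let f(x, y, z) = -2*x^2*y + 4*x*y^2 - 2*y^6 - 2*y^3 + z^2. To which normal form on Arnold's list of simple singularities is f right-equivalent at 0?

The Hessian of f at 0 has rank 1. Corank 2; j^3 = -2*y*(x - y)^2 has shape L^2 M (L != M), so D-series; mu = 7 gives D_7.

D_{7}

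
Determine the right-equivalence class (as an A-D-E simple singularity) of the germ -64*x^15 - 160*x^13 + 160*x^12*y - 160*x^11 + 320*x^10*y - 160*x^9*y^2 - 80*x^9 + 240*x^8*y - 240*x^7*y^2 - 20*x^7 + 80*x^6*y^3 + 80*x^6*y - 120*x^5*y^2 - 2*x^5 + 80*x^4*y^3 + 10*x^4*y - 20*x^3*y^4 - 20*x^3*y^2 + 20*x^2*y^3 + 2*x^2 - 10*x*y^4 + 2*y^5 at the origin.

A4

The Hessian of f at 0 is [[4, 0], [0, 0]] with rank 1, so corank 1. A Groebner basis of the Jacobian ideal J(f) in C{x,y} is {y^4, x}; counting standard monomials gives mu = 4. Corank 1: A-series; mu = 4 gives A_4.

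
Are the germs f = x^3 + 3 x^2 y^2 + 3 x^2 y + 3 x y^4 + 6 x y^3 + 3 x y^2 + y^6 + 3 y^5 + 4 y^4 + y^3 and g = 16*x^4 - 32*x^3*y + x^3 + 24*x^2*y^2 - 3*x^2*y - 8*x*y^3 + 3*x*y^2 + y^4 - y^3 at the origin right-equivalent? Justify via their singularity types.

Yes.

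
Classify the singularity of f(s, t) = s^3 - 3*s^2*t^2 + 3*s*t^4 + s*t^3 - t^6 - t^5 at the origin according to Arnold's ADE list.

E7

The Hessian of f at 0 is [[0, 0], [0, 0]] with rank 0, so corank 2. A Groebner basis of the Jacobian ideal J(f) in C{s,t} is {-s^2 + t^4 - t^3/3, s^3, s^2*t + s^2/3 + t^3/9, -s^2 + s*t^2 - t^3/3}; counting standard monomials gives mu = 7. Corank 2; j^3 = s^3 is a perfect cube, so E-series; the 4-jet and mu = 7 give E_7.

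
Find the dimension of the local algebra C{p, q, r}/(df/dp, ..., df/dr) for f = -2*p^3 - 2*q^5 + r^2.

8

The Hessian of f at 0 has rank 1. Corank 2; j^3 = -2*p^3 is a perfect cube, so E-series; the 5-jet and mu = 8 give E_8.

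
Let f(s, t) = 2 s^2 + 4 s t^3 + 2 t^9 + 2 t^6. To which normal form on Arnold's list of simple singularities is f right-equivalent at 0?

A_{8}

The Hessian of f at 0 is [[4, 0], [0, 0]] with rank 1, so corank 1. A Groebner basis of the Jacobian ideal J(f) in C{s,t} is {s^2*t^2, s^3, s + t^3}; counting standard monomials gives mu = 8. Corank 1: A-series; mu = 8 gives A_8.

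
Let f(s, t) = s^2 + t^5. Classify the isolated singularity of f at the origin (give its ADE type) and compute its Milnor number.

Type A_4, Milnor number mu = 4.

The Hessian of f at 0 has rank 1. Corank 1: A-series; mu = 4 gives A_4.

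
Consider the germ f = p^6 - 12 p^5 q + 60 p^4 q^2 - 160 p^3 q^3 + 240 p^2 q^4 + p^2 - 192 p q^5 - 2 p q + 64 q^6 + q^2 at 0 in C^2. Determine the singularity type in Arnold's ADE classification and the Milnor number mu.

The Hessian of f at 0 has rank 1. Corank 1: A-series; mu = 5 gives A_5.

Type A5, Milnor number mu = 5.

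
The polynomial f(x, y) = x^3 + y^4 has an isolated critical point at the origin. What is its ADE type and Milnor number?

Type E6, Milnor number mu = 6.

The Hessian of f at 0 is [[0, 0], [0, 0]] with rank 0, so corank 2. A Groebner basis of the Jacobian ideal J(f) in C{x,y} is {y^3, x^2}; counting standard monomials gives mu = 6. Corank 2; j^3 = x^3 is a perfect cube, so E-series; the 4-jet and mu = 6 give E_6.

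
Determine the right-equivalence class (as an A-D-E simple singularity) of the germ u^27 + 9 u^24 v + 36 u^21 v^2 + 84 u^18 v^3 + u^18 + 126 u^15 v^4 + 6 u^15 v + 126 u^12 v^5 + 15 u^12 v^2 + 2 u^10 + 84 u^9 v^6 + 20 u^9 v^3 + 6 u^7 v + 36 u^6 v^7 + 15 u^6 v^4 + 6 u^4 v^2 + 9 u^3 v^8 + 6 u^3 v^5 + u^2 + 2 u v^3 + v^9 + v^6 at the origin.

A8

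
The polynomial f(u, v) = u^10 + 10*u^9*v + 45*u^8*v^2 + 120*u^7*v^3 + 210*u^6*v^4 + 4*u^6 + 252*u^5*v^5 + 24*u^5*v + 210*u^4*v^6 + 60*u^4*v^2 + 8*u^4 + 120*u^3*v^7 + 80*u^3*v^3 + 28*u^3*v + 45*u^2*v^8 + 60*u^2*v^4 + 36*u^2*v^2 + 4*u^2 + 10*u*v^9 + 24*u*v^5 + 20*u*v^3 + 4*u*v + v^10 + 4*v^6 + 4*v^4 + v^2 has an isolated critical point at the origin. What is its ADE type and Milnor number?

Type A9, Milnor number mu = 9.

The Hessian of f at 0 has rank 1. Corank 1: A-series; mu = 9 gives A_9.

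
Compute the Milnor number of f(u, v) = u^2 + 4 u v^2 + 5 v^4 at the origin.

The Hessian of f at 0 has rank 1. Corank 1: A-series; mu = 3 gives A_3.

3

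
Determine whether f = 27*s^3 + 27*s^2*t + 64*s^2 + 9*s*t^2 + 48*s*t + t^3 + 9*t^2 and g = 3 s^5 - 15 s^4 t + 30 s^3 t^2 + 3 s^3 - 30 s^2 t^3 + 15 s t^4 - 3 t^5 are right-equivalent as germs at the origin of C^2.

The Hessian of f at 0 has rank 1. Corank 1: A-series; mu = 2 gives A_2. The Hessian of g at 0 has rank 0. Corank 2; j^3 = 3*s^3 is a perfect cube, so E-series; the 5-jet and mu = 8 give E_8. f is A_2 but g is E_8, hence not right-equivalent.

No.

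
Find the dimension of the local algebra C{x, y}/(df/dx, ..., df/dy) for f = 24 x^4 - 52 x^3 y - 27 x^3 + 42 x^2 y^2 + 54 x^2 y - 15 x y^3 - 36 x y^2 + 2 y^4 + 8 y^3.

7

The Hessian of f at 0 has rank 0. Corank 2; j^3 = -(3*x - 2*y)^3 is a perfect cube, so E-series; the 4-jet and mu = 7 give E_7.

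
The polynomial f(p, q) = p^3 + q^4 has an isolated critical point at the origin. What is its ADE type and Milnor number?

The Hessian of f at 0 is [[0, 0], [0, 0]] with rank 0, so corank 2. A Groebner basis of the Jacobian ideal J(f) in C{p,q} is {q^3, p^2}; counting standard monomials gives mu = 6. Corank 2; j^3 = p^3 is a perfect cube, so E-series; the 4-jet and mu = 6 give E_6.

Type E_{6}, Milnor number mu = 6.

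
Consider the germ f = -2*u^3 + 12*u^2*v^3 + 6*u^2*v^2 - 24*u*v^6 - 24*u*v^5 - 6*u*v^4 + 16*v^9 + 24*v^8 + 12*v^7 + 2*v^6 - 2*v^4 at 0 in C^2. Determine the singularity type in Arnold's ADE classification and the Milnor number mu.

The Hessian of f at 0 is [[0, 0], [0, 0]] with rank 0, so corank 2. A Groebner basis of the Jacobian ideal J(f) in C{u,v} is {u^3, u^2*v, -u^2/2 + u*v^2, v^3}; counting standard monomials gives mu = 6. Corank 2; j^3 = -2*u^3 is a perfect cube, so E-series; the 4-jet and mu = 6 give E_6.

Type E_6, Milnor number mu = 6.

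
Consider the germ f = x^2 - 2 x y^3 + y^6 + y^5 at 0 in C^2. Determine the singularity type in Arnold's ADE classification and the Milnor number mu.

The Hessian of f at 0 has rank 1. Corank 1: A-series; mu = 4 gives A_4.

Type A4, Milnor number mu = 4.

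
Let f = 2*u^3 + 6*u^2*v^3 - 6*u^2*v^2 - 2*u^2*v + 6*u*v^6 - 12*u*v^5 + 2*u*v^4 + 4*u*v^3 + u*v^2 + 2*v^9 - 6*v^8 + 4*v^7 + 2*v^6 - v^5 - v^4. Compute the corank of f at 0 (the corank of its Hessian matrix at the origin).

2

Hessian at 0 has rank 0.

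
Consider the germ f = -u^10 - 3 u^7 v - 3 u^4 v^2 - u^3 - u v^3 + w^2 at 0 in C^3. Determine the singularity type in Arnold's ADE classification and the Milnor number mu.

The Hessian of f at 0 is [[0, 0, 0], [0, 0, 0], [0, 0, 2]] with rank 1, so corank 2. A Groebner basis of the Jacobian ideal J(f) in C{u,v,w} is {u^3, u*v^2, 3*u^2 + v^3, w}; counting standard monomials gives mu = 7. Corank 2; j^3 = -u^3 is a perfect cube, so E-series; the 4-jet and mu = 7 give E_7.

Type E7, Milnor number mu = 7.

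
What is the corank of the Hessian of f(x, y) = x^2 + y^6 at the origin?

1

The Hessian at 0 is [[2, 0], [0, 0]] of rank 1; hence corank 1.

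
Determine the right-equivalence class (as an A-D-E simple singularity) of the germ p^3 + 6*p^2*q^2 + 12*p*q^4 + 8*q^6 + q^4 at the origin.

The Hessian of f at 0 is [[0, 0], [0, 0]] with rank 0, so corank 2. A Groebner basis of the Jacobian ideal J(f) in C{p,q} is {p^3, p^2*q, p^2/4 + p*q^2, q^3}; counting standard monomials gives mu = 6. Corank 2; j^3 = p^3 is a perfect cube, so E-series; the 4-jet and mu = 6 give E_6.

E_6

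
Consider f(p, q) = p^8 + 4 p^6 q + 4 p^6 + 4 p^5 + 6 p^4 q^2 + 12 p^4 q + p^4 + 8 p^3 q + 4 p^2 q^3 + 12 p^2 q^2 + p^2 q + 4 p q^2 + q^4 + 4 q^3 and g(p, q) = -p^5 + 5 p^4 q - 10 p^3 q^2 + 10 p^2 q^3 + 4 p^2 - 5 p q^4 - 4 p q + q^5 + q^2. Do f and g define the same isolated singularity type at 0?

No.

The Hessian of f at 0 has rank 0. Corank 2; j^3 = q*(p + 2*q)^2 has shape L^2 M (L != M), so D-series; mu = 5 gives D_5. The Hessian of g at 0 has rank 1. Corank 1: A-series; mu = 4 gives A_4. f is D_5 but g is A_4, hence not right-equivalent.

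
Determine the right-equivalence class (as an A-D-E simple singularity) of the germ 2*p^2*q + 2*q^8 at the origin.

The Hessian of f at 0 has rank 0. Corank 2; j^3 = 2*p^2*q has shape L^2 M (L != M), so D-series; mu = 9 gives D_9.

D_9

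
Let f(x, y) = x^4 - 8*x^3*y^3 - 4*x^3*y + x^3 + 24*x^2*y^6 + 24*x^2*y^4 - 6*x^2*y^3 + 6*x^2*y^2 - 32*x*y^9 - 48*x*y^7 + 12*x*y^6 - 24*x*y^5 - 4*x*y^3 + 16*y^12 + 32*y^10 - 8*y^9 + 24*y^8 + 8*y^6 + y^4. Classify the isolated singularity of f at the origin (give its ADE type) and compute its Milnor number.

Type E6, Milnor number mu = 6.

The Hessian of f at 0 has rank 0. Corank 2; j^3 = x^3 is a perfect cube, so E-series; the 4-jet and mu = 6 give E_6.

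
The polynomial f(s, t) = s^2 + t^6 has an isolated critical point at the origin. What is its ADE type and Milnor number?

The Hessian of f at 0 has rank 1. Corank 1: A-series; mu = 5 gives A_5.

Type A_{5}, Milnor number mu = 5.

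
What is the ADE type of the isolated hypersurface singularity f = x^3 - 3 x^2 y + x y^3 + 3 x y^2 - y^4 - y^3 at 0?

E_7

The Hessian of f at 0 has rank 0. Corank 2; j^3 = (x - y)^3 is a perfect cube, so E-series; the 4-jet and mu = 7 give E_7.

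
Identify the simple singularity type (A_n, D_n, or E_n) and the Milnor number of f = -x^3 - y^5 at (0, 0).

The Hessian of f at 0 has rank 0. Corank 2; j^3 = -x^3 is a perfect cube, so E-series; the 5-jet and mu = 8 give E_8.

Type E_{8}, Milnor number mu = 8.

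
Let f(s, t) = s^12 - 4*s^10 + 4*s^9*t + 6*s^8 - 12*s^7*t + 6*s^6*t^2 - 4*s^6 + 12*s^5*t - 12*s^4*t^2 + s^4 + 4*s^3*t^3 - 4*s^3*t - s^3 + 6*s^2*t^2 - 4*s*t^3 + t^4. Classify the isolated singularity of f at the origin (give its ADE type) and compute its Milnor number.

Type E6, Milnor number mu = 6.

The Hessian of f at 0 has rank 0. Corank 2; j^3 = -s^3 is a perfect cube, so E-series; the 4-jet and mu = 6 give E_6.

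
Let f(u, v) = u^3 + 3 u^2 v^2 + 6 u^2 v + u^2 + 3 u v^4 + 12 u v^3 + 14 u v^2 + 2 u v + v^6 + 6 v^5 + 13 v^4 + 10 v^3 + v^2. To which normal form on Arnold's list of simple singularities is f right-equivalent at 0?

The Hessian of f at 0 has rank 1. Corank 1: A-series; mu = 2 gives A_2.

A_{2}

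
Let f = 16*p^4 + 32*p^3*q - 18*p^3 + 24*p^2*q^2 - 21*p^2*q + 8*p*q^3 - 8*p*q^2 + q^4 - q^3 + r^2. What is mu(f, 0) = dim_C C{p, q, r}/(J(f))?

The Hessian of f at 0 has rank 1. Corank 2; j^3 = -(2*p + q)*(3*p + q)^2 has shape L^2 M (L != M), so D-series; mu = 5 gives D_5.

5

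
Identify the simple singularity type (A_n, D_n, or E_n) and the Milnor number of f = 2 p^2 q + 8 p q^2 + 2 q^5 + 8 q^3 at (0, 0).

Type D_6, Milnor number mu = 6.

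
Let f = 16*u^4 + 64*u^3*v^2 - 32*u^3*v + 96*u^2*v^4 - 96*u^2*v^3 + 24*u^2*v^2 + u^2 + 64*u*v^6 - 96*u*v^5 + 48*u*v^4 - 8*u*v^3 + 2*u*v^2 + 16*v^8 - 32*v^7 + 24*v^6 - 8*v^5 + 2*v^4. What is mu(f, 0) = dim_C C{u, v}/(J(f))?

The Hessian of f at 0 is [[2, 0], [0, 0]] with rank 1, so corank 1. A Groebner basis of the Jacobian ideal J(f) in C{u,v} is {u^2, u*v, u + v^2}; counting standard monomials gives mu = 3. Corank 1: A-series; mu = 3 gives A_3.

3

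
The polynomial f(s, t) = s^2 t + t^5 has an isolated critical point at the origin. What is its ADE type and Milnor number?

Type D6, Milnor number mu = 6.

The Hessian of f at 0 has rank 0. Corank 2; j^3 = s^2*t has shape L^2 M (L != M), so D-series; mu = 6 gives D_6.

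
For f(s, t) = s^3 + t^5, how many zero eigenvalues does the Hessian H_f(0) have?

Hessian at 0 has rank 0.

2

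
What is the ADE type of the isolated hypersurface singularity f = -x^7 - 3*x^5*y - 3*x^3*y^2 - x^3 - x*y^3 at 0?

E_7

The Hessian of f at 0 has rank 0. Corank 2; j^3 = -x^3 is a perfect cube, so E-series; the 4-jet and mu = 7 give E_7.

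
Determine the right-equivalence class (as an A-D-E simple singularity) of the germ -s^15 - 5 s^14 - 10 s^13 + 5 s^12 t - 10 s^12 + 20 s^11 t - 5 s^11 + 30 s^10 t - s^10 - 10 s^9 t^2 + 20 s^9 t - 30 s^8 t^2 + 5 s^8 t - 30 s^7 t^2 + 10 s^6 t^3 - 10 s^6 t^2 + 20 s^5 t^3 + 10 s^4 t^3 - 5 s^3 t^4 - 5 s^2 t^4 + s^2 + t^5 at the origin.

A_4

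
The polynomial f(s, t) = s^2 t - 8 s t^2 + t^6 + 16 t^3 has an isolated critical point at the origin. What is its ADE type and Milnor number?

Type D_{7}, Milnor number mu = 7.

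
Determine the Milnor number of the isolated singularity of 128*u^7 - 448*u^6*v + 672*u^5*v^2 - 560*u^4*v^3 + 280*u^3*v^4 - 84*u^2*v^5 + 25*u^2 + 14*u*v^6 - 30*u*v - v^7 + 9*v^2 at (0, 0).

6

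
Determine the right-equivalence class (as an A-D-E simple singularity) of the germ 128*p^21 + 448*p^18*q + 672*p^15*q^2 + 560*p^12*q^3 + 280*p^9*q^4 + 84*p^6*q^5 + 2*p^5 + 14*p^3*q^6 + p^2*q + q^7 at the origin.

D8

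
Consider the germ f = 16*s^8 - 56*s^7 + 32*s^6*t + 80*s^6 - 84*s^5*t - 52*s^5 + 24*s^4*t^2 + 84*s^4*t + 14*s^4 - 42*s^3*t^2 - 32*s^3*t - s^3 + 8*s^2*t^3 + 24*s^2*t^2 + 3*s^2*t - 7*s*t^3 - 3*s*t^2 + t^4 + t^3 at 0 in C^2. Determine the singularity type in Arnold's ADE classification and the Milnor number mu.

Type E_{7}, Milnor number mu = 7.

The Hessian of f at 0 is [[0, 0], [0, 0]] with rank 0, so corank 2. A Groebner basis of the Jacobian ideal J(f) in C{s,t} is {-s^2/2 + s*t + t^4 + t^3/6 - t^2/2, s^3 - 3*s^2/2 + 3*s*t - t^3/2 - 3*t^2/2, s^2*t - 5*s^2/6 + 5*s*t/3 - 13*t^3/18 - 5*t^2/6, -s^2/3 + s*t^2 + 2*s*t/3 - 8*t^3/9 - t^2/3}; counting standard monomials gives mu = 7. Corank 2; j^3 = -(s - t)^3 is a perfect cube, so E-series; the 4-jet and mu = 7 give E_7.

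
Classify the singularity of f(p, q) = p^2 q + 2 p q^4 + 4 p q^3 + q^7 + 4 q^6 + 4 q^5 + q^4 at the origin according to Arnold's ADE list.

D_{5}

The Hessian of f at 0 has rank 0. Corank 2; j^3 = p^2*q has shape L^2 M (L != M), so D-series; mu = 5 gives D_5.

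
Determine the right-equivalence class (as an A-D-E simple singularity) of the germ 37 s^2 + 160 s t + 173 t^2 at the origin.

The Hessian of f at 0 is [[74, 160], [160, 346]] with rank 2, so corank 0. A Groebner basis of the Jacobian ideal J(f) in C{s,t} is {s, t}; counting standard monomials gives mu = 1. Corank 0: nondegenerate Morse point, so A_1.

A1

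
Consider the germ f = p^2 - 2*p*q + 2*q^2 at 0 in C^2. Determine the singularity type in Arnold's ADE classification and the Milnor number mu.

The Hessian of f at 0 is [[2, -2], [-2, 4]] with rank 2, so corank 0. A Groebner basis of the Jacobian ideal J(f) in C{p,q} is {p, q}; counting standard monomials gives mu = 1. Corank 0: nondegenerate Morse point, so A_1.

Type A1, Milnor number mu = 1.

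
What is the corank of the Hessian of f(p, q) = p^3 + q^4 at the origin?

The Hessian at 0 is [[0, 0], [0, 0]] of rank 0; hence corank 2.

2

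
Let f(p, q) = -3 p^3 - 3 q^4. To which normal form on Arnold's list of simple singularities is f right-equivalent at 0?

The Hessian of f at 0 has rank 0. Corank 2; j^3 = -3*p^3 is a perfect cube, so E-series; the 4-jet and mu = 6 give E_6.

E6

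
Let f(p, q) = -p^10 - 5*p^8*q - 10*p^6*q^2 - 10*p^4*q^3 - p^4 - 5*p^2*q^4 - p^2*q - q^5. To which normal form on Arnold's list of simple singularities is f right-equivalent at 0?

The Hessian of f at 0 has rank 0. Corank 2; j^3 = -p^2*q has shape L^2 M (L != M), so D-series; mu = 6 gives D_6.

D6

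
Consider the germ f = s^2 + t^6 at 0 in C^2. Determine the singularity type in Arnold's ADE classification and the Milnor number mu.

The Hessian of f at 0 is [[2, 0], [0, 0]] with rank 1, so corank 1. A Groebner basis of the Jacobian ideal J(f) in C{s,t} is {t^5, s}; counting standard monomials gives mu = 5. Corank 1: A-series; mu = 5 gives A_5.

Type A_{5}, Milnor number mu = 5.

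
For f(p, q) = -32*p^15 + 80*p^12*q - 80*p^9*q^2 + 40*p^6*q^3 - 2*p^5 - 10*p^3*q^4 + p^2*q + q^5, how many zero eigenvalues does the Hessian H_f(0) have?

2

The Hessian at 0 is [[0, 0], [0, 0]] of rank 0; hence corank 2.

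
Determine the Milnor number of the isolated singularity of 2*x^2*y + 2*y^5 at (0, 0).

6

The Hessian of f at 0 has rank 0. Corank 2; j^3 = 2*x^2*y has shape L^2 M (L != M), so D-series; mu = 6 gives D_6.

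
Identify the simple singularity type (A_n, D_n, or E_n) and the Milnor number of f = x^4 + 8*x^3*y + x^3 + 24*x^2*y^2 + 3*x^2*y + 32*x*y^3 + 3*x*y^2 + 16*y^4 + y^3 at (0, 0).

Type E6, Milnor number mu = 6.

The Hessian of f at 0 is [[0, 0], [0, 0]] with rank 0, so corank 2. A Groebner basis of the Jacobian ideal J(f) in C{x,y} is {y^4, x*y^2 + 4*y^3/3, x^2 + 2*x*y + y^2}; counting standard monomials gives mu = 6. Corank 2; j^3 = (x + y)^3 is a perfect cube, so E-series; the 4-jet and mu = 6 give E_6.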